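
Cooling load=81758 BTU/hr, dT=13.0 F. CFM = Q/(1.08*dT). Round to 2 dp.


CFM = 81758 / (1.08 * 13.0) = 5823.22

5823.22 CFM


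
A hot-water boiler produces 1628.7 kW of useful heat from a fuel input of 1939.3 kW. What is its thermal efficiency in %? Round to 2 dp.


eta = (1628.7/1939.3)*100 = 83.98 %

83.98 %


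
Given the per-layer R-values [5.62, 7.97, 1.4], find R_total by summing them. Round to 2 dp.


R_total = 5.62 + 7.97 + 1.4 = 14.99

14.99


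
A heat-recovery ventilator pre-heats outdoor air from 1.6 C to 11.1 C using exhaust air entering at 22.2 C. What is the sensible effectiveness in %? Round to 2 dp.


eff = (11.1-1.6)/(22.2-1.6)*100 = 46.12 %

46.12 %


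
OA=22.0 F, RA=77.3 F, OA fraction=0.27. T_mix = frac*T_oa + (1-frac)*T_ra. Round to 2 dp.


T_mix = 0.27*22.0 + 0.73*77.3 = 62.37 F

62.37 F


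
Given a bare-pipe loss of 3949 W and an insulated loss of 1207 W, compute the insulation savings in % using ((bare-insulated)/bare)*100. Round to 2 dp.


Savings = ((3949-1207)/3949)*100 = 69.44 %

69.44 %


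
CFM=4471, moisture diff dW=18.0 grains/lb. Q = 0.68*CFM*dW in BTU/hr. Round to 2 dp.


Q = 0.68 * 4471 * 18.0 = 54725.04 BTU/hr

54725.04 BTU/hr


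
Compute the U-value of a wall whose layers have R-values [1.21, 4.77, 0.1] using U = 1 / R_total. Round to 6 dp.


R_total = 1.21 + 4.77 + 0.1 = 6.08
U = 1/6.08 = 0.164474

0.164474


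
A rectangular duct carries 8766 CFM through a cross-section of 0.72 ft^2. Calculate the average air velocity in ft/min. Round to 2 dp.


V = 8766 / 0.72 = 12175.00 ft/min

12175.00 ft/min


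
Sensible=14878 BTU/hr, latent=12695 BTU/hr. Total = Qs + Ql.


Qt = 14878 + 12695 = 27573 BTU/hr

27573 BTU/hr


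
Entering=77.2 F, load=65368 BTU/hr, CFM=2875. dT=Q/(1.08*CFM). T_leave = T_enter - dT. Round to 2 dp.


dT = 65368/(1.08*2875) = 21.0525
T_leave = 77.2 - 21.0525 = 56.15 F

56.15 F


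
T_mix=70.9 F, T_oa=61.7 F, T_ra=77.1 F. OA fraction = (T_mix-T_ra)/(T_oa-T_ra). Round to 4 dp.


frac = (70.9 - 77.1) / (61.7 - 77.1) = 0.4026

0.4026


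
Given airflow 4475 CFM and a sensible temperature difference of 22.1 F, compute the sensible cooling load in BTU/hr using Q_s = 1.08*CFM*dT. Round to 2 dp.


Q = 1.08 * 4475 * 22.1 = 106809.30 BTU/hr

106809.30 BTU/hr


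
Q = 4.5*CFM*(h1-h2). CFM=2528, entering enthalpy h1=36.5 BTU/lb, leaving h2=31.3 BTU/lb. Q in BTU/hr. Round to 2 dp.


Q = 4.5 * 2528 * (36.5 - 31.3) = 59155.20 BTU/hr

59155.20 BTU/hr


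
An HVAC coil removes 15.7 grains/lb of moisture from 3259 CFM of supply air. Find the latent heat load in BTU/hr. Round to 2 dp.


Q = 0.68 * 3259 * 15.7 = 34793.08 BTU/hr

34793.08 BTU/hr


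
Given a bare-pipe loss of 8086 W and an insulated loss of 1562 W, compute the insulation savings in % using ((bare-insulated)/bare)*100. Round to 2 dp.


Savings = ((8086-1562)/8086)*100 = 80.68 %

80.68 %


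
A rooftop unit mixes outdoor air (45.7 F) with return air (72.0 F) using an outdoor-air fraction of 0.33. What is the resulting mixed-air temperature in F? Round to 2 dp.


T_mix = 0.33*45.7 + 0.67*72.0 = 63.32 F

63.32 F


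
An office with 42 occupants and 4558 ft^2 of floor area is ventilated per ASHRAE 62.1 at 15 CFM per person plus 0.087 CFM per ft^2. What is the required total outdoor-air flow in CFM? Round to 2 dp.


Total = 42*15 + 4558*0.087 = 1026.55 CFM

1026.55 CFM


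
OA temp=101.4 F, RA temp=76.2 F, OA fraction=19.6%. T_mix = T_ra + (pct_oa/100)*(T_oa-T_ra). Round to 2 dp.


T_mix = 76.2 + (19.6/100)*(101.4-76.2) = 81.14 F

81.14 F


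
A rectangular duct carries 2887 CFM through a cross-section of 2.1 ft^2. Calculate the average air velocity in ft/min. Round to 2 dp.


V = 2887 / 2.1 = 1374.76 ft/min

1374.76 ft/min


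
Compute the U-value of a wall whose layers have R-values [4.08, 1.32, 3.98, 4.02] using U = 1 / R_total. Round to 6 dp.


R_total = 4.08 + 1.32 + 3.98 + 4.02 = 13.40
U = 1/13.40 = 0.074627

0.074627


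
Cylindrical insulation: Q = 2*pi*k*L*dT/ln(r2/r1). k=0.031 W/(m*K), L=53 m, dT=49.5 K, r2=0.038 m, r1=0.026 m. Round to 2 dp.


Q = 2*pi*0.031*53*49.5/ln(0.038/0.026) = 1346.55 W

1346.55 W


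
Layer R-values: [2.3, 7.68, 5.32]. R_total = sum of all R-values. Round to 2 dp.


R_total = 2.3 + 7.68 + 5.32 = 15.30

15.30


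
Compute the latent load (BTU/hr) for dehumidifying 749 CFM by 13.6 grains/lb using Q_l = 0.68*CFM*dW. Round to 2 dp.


Q = 0.68 * 749 * 13.6 = 6926.75 BTU/hr

6926.75 BTU/hr


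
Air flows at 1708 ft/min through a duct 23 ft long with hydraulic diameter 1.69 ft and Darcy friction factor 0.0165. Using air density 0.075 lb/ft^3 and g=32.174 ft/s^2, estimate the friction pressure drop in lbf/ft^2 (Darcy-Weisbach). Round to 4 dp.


v_fps = 1708/60 = 28.4667 ft/s
dp = 0.0165*(23/1.69)*0.075*28.4667^2/(2*32.174) = 0.2121 lbf/ft^2

0.2121 lbf/ft^2


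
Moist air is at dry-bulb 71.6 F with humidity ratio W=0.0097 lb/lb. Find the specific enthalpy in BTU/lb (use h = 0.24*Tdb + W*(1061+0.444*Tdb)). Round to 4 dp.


h = 0.24*71.6 + 0.0097*(1061+0.444*71.6) = 27.7841 BTU/lb

27.7841 BTU/lb


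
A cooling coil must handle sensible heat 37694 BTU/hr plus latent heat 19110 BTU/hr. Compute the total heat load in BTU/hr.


Qt = 37694 + 19110 = 56804 BTU/hr

56804 BTU/hr


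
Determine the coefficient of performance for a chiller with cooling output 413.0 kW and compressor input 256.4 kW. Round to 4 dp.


COP = 413.0 / 256.4 = 1.6108

1.6108


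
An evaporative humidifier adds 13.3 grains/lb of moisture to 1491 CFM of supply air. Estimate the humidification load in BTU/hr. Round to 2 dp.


Q = 0.68 * 1491 * 13.3 = 13484.60 BTU/hr

13484.60 BTU/hr


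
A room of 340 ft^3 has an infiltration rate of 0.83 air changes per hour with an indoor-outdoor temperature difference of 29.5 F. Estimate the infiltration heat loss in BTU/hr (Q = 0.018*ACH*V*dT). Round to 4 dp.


Q = 0.018 * 0.83 * 340 * 29.5 = 149.8482 BTU/hr

149.8482 BTU/hr


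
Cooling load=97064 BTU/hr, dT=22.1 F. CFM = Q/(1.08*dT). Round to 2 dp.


CFM = 97064 / (1.08 * 22.1) = 4066.70

4066.70 CFM


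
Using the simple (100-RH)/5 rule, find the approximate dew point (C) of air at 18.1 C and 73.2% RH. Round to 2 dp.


Td = 18.1 - (100-73.2)/5 = 12.74 C

12.74 C


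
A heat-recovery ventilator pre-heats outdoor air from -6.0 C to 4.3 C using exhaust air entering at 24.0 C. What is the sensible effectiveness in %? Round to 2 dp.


eff = (4.3-(-6.0))/(24.0-(-6.0))*100 = 34.33 %

34.33 %


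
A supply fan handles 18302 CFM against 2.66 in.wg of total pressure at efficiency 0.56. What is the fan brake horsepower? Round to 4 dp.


BHP = 18302 * 2.66 / (6356 * 0.56) = 13.6775 hp

13.6775 hp


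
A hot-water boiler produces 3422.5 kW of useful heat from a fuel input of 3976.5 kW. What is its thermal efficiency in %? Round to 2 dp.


eta = (3422.5/3976.5)*100 = 86.07 %

86.07 %


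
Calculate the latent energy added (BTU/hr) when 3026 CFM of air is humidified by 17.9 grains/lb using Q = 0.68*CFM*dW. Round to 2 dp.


Q = 0.68 * 3026 * 17.9 = 36832.47 BTU/hr

36832.47 BTU/hr


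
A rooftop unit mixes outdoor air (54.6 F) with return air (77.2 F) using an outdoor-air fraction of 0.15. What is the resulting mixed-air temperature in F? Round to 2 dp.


T_mix = 0.15*54.6 + 0.85*77.2 = 73.81 F

73.81 F


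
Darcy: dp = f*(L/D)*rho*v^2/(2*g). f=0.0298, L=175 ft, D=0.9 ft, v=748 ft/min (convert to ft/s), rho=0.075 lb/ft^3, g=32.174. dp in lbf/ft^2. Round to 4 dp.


v_fps = 748/60 = 12.4667 ft/s
dp = 0.0298*(175/0.9)*0.075*12.4667^2/(2*32.174) = 1.0496 lbf/ft^2

1.0496 lbf/ft^2


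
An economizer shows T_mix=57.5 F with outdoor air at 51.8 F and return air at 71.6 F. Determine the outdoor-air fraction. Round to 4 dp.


frac = (57.5 - 71.6) / (51.8 - 71.6) = 0.7121

0.7121


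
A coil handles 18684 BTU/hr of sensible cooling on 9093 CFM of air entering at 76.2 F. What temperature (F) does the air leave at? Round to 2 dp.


dT = 18684/(1.08*9093) = 1.9026
T_leave = 76.2 - 1.9026 = 74.30 F

74.30 F


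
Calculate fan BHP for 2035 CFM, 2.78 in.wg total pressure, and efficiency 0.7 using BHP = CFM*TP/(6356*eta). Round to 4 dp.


BHP = 2035 * 2.78 / (6356 * 0.7) = 1.2715 hp

1.2715 hp


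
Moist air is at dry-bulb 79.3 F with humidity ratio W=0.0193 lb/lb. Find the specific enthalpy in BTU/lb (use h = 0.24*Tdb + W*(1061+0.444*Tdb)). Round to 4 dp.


h = 0.24*79.3 + 0.0193*(1061+0.444*79.3) = 40.1888 BTU/lb

40.1888 BTU/lb


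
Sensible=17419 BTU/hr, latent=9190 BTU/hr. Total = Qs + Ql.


Qt = 17419 + 9190 = 26609 BTU/hr

26609 BTU/hr


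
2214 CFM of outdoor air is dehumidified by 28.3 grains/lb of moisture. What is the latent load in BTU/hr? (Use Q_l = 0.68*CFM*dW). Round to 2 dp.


Q = 0.68 * 2214 * 28.3 = 42606.22 BTU/hr

42606.22 BTU/hr


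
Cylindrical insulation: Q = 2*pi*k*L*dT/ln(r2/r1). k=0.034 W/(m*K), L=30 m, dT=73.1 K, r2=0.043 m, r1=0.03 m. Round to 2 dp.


Q = 2*pi*0.034*30*73.1/ln(0.043/0.03) = 1301.34 W

1301.34 W


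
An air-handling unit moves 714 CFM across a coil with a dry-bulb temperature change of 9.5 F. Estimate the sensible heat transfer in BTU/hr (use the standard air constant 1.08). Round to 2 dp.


Q = 1.08 * 714 * 9.5 = 7325.64 BTU/hr

7325.64 BTU/hr


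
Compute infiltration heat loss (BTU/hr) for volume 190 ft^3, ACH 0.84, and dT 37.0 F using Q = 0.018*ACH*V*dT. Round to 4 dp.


Q = 0.018 * 0.84 * 190 * 37.0 = 106.2936 BTU/hr

106.2936 BTU/hr


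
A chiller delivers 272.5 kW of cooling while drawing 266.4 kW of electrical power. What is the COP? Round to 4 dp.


COP = 272.5 / 266.4 = 1.0229

1.0229


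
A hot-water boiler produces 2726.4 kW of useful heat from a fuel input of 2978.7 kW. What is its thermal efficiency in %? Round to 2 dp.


eta = (2726.4/2978.7)*100 = 91.53 %

91.53 %


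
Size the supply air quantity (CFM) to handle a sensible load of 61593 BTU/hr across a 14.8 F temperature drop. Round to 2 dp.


CFM = 61593 / (1.08 * 14.8) = 3853.42

3853.42 CFM


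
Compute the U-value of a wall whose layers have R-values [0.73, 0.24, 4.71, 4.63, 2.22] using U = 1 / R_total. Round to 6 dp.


R_total = 0.73 + 0.24 + 4.71 + 4.63 + 2.22 = 12.53
U = 1/12.53 = 0.079808

0.079808


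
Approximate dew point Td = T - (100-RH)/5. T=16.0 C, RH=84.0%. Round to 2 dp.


Td = 16.0 - (100-84.0)/5 = 12.80 C

12.80 C


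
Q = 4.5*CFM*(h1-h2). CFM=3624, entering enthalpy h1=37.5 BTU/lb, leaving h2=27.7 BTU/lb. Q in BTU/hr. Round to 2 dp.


Q = 4.5 * 3624 * (37.5 - 27.7) = 159818.40 BTU/hr

159818.40 BTU/hr


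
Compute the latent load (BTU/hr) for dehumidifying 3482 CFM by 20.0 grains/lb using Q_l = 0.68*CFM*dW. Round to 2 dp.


Q = 0.68 * 3482 * 20.0 = 47355.20 BTU/hr

47355.20 BTU/hr


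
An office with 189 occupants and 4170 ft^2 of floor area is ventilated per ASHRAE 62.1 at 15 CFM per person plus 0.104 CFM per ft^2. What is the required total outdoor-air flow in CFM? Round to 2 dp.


Total = 189*15 + 4170*0.104 = 3268.68 CFM

3268.68 CFM


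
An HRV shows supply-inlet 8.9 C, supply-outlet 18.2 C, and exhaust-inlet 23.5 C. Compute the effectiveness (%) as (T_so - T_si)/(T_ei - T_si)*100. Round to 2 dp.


eff = (18.2-8.9)/(23.5-8.9)*100 = 63.70 %

63.70 %


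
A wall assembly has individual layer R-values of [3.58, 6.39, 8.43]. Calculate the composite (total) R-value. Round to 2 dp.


R_total = 3.58 + 6.39 + 8.43 = 18.40

18.40


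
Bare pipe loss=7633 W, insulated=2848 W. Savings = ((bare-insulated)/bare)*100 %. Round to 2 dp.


Savings = ((7633-2848)/7633)*100 = 62.69 %

62.69 %


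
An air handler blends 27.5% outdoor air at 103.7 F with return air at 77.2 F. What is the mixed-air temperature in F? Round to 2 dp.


T_mix = 77.2 + (27.5/100)*(103.7-77.2) = 84.49 F

84.49 F


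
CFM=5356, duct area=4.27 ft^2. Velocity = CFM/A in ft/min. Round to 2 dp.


V = 5356 / 4.27 = 1254.33 ft/min

1254.33 ft/min


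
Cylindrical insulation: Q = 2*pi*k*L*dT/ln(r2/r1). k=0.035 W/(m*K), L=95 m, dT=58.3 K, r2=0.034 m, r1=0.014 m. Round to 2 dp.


Q = 2*pi*0.035*95*58.3/ln(0.034/0.014) = 1372.68 W

1372.68 W


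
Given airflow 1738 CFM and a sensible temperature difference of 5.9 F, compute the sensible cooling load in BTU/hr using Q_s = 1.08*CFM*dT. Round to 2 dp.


Q = 1.08 * 1738 * 5.9 = 11074.54 BTU/hr

11074.54 BTU/hr


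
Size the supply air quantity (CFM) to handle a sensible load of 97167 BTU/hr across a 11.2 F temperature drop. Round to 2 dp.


CFM = 97167 / (1.08 * 11.2) = 8032.99

8032.99 CFM


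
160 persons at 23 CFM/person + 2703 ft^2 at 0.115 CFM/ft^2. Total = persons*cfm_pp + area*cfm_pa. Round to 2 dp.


Total = 160*23 + 2703*0.115 = 3990.85 CFM

3990.85 CFM


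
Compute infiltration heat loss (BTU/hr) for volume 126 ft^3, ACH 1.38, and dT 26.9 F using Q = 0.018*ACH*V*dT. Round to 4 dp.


Q = 0.018 * 1.38 * 126 * 26.9 = 84.1927 BTU/hr

84.1927 BTU/hr


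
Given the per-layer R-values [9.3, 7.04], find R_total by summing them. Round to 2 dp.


R_total = 9.3 + 7.04 = 16.34

16.34


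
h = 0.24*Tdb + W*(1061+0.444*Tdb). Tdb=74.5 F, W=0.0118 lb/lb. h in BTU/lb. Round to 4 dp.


h = 0.24*74.5 + 0.0118*(1061+0.444*74.5) = 30.7901 BTU/lb

30.7901 BTU/lb


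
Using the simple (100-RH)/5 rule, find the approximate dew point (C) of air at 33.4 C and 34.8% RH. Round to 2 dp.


Td = 33.4 - (100-34.8)/5 = 20.36 C

20.36 C


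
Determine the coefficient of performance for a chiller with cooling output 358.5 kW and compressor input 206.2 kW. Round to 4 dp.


COP = 358.5 / 206.2 = 1.7386

1.7386


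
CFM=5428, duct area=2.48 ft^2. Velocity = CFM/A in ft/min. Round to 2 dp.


V = 5428 / 2.48 = 2188.71 ft/min

2188.71 ft/min


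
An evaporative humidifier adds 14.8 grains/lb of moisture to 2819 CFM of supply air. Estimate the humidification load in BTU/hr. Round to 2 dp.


Q = 0.68 * 2819 * 14.8 = 28370.42 BTU/hr

28370.42 BTU/hr


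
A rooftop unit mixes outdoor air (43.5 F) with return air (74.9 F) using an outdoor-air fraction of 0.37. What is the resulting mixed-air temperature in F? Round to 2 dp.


T_mix = 0.37*43.5 + 0.63*74.9 = 63.28 F

63.28 F


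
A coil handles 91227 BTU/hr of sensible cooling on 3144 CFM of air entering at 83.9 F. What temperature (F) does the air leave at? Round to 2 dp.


dT = 91227/(1.08*3144) = 26.8669
T_leave = 83.9 - 26.8669 = 57.03 F

57.03 F


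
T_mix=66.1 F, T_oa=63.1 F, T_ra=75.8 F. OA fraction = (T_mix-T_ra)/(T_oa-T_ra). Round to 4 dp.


frac = (66.1 - 75.8) / (63.1 - 75.8) = 0.7638

0.7638


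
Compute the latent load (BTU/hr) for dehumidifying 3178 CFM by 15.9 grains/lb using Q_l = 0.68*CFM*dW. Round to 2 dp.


Q = 0.68 * 3178 * 15.9 = 34360.54 BTU/hr

34360.54 BTU/hr


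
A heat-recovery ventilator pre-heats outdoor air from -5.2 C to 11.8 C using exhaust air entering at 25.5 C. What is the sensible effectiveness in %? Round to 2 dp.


eff = (11.8-(-5.2))/(25.5-(-5.2))*100 = 55.37 %

55.37 %


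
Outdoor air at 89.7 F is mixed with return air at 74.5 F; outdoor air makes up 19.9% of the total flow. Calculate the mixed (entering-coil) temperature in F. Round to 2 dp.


T_mix = 74.5 + (19.9/100)*(89.7-74.5) = 77.52 F

77.52 F


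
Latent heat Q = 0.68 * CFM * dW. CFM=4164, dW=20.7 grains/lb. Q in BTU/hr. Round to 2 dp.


Q = 0.68 * 4164 * 20.7 = 58612.46 BTU/hr

58612.46 BTU/hr


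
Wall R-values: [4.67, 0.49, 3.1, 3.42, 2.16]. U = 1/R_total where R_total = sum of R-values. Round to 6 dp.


R_total = 4.67 + 0.49 + 3.1 + 3.42 + 2.16 = 13.84
U = 1/13.84 = 0.072254

0.072254


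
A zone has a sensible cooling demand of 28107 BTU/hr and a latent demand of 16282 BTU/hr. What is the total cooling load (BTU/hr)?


Qt = 28107 + 16282 = 44389 BTU/hr

44389 BTU/hr


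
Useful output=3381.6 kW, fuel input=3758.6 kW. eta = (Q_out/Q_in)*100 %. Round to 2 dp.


eta = (3381.6/3758.6)*100 = 89.97 %

89.97 %


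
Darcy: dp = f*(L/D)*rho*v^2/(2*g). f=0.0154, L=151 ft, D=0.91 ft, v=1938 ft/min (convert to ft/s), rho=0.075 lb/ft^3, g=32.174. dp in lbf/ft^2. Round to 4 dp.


v_fps = 1938/60 = 32.3 ft/s
dp = 0.0154*(151/0.91)*0.075*32.3^2/(2*32.174) = 3.1073 lbf/ft^2

3.1073 lbf/ft^2


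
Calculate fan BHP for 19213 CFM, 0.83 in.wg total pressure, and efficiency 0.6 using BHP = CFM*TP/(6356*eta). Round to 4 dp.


BHP = 19213 * 0.83 / (6356 * 0.6) = 4.1816 hp

4.1816 hp


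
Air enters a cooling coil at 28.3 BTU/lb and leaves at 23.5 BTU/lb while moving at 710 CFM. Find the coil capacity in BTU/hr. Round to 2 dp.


Q = 4.5 * 710 * (28.3 - 23.5) = 15336.00 BTU/hr

15336.00 BTU/hr


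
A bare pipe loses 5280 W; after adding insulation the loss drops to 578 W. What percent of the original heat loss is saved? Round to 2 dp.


Savings = ((5280-578)/5280)*100 = 89.05 %

89.05 %


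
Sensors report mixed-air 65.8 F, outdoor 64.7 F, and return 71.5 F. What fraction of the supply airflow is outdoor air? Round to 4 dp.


frac = (65.8 - 71.5) / (64.7 - 71.5) = 0.8382

0.8382


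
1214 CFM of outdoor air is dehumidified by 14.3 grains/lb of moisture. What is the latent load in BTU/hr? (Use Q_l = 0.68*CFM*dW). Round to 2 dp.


Q = 0.68 * 1214 * 14.3 = 11804.94 BTU/hr

11804.94 BTU/hr


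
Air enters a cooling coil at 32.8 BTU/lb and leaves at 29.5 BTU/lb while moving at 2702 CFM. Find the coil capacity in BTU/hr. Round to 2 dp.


Q = 4.5 * 2702 * (32.8 - 29.5) = 40124.70 BTU/hr

40124.70 BTU/hr


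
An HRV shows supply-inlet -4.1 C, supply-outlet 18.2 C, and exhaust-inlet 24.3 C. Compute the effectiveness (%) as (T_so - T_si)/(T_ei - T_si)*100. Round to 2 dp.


eff = (18.2-(-4.1))/(24.3-(-4.1))*100 = 78.52 %

78.52 %


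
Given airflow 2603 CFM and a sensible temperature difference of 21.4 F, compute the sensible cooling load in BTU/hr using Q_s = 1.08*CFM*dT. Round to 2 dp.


Q = 1.08 * 2603 * 21.4 = 60160.54 BTU/hr

60160.54 BTU/hr


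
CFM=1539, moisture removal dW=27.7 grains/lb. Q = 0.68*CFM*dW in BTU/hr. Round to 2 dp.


Q = 0.68 * 1539 * 27.7 = 28988.60 BTU/hr

28988.60 BTU/hr


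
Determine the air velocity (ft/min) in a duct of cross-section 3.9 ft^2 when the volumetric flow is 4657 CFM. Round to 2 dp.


V = 4657 / 3.9 = 1194.10 ft/min

1194.10 ft/min


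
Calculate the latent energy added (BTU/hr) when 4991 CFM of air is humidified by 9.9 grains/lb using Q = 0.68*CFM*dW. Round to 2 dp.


Q = 0.68 * 4991 * 9.9 = 33599.41 BTU/hr

33599.41 BTU/hr


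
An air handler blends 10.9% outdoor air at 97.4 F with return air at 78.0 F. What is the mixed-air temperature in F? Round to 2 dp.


T_mix = 78.0 + (10.9/100)*(97.4-78.0) = 80.11 F

80.11 F


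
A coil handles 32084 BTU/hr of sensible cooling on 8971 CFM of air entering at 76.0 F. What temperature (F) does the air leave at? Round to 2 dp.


dT = 32084/(1.08*8971) = 3.3115
T_leave = 76.0 - 3.3115 = 72.69 F

72.69 F


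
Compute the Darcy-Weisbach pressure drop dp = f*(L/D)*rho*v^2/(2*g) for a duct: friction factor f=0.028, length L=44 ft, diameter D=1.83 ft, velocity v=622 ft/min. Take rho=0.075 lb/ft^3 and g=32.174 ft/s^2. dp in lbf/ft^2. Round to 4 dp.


v_fps = 622/60 = 10.3667 ft/s
dp = 0.028*(44/1.83)*0.075*10.3667^2/(2*32.174) = 0.0843 lbf/ft^2

0.0843 lbf/ft^2


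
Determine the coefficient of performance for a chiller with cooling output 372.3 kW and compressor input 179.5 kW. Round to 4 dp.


COP = 372.3 / 179.5 = 2.0741

2.0741


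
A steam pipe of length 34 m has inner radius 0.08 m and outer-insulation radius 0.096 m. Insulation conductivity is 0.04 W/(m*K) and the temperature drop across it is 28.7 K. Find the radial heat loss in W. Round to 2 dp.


Q = 2*pi*0.04*34*28.7/ln(0.096/0.08) = 1345.13 W

1345.13 W


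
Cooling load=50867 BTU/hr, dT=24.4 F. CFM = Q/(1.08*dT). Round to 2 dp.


CFM = 50867 / (1.08 * 24.4) = 1930.29

1930.29 CFM


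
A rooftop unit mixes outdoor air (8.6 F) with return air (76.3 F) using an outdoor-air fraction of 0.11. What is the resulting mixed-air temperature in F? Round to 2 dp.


T_mix = 0.11*8.6 + 0.89*76.3 = 68.85 F

68.85 F


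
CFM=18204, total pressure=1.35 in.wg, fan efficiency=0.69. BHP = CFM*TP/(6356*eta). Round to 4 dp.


BHP = 18204 * 1.35 / (6356 * 0.69) = 5.6036 hp

5.6036 hp


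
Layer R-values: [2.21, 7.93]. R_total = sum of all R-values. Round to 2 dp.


R_total = 2.21 + 7.93 = 10.14

10.14


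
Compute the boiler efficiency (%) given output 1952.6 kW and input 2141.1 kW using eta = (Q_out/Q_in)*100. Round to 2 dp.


eta = (1952.6/2141.1)*100 = 91.20 %

91.20 %


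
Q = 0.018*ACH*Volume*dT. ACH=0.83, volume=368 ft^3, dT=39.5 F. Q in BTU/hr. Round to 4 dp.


Q = 0.018 * 0.83 * 368 * 39.5 = 217.1678 BTU/hr

217.1678 BTU/hr


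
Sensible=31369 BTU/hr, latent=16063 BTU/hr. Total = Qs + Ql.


Qt = 31369 + 16063 = 47432 BTU/hr

47432 BTU/hr


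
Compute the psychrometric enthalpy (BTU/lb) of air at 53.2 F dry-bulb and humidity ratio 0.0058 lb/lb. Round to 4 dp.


h = 0.24*53.2 + 0.0058*(1061+0.444*53.2) = 19.0588 BTU/lb

19.0588 BTU/lb


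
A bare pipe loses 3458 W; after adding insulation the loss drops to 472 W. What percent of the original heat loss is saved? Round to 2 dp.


Savings = ((3458-472)/3458)*100 = 86.35 %

86.35 %


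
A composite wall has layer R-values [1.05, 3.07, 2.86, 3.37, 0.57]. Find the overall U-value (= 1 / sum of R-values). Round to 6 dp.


R_total = 1.05 + 3.07 + 2.86 + 3.37 + 0.57 = 10.92
U = 1/10.92 = 0.091575

0.091575


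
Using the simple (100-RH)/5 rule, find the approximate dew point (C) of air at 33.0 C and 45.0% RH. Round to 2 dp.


Td = 33.0 - (100-45.0)/5 = 22.00 C

22.00 C


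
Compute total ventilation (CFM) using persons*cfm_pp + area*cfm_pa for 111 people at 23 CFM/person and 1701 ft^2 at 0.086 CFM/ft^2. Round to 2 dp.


Total = 111*23 + 1701*0.086 = 2699.29 CFM

2699.29 CFM


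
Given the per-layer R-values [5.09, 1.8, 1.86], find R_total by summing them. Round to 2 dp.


R_total = 5.09 + 1.8 + 1.86 = 8.75

8.75


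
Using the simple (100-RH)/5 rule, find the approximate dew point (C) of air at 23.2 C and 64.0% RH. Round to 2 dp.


Td = 23.2 - (100-64.0)/5 = 16.00 C

16.00 C


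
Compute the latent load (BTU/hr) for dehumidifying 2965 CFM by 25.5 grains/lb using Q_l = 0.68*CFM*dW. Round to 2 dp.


Q = 0.68 * 2965 * 25.5 = 51413.10 BTU/hr

51413.10 BTU/hr


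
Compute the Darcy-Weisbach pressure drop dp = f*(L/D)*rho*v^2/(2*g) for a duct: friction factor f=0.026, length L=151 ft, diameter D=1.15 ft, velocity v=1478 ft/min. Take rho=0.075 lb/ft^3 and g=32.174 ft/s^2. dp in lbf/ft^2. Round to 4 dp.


v_fps = 1478/60 = 24.6333 ft/s
dp = 0.026*(151/1.15)*0.075*24.6333^2/(2*32.174) = 2.4145 lbf/ft^2

2.4145 lbf/ft^2


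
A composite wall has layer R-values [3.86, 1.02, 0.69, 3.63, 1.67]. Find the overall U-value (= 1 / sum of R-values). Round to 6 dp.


R_total = 3.86 + 1.02 + 0.69 + 3.63 + 1.67 = 10.87
U = 1/10.87 = 0.091996

0.091996


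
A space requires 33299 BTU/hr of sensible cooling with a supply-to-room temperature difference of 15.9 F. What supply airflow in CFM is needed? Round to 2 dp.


CFM = 33299 / (1.08 * 15.9) = 1939.15

1939.15 CFM


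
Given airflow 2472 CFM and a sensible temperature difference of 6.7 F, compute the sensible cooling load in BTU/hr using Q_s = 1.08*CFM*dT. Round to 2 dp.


Q = 1.08 * 2472 * 6.7 = 17887.39 BTU/hr

17887.39 BTU/hr


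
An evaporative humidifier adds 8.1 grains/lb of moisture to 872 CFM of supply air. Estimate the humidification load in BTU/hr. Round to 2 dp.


Q = 0.68 * 872 * 8.1 = 4802.98 BTU/hr

4802.98 BTU/hr


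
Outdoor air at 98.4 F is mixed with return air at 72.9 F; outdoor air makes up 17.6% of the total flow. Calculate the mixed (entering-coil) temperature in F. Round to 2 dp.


T_mix = 72.9 + (17.6/100)*(98.4-72.9) = 77.39 F

77.39 F


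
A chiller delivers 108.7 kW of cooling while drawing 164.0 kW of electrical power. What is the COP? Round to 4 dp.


COP = 108.7 / 164.0 = 0.6628

0.6628


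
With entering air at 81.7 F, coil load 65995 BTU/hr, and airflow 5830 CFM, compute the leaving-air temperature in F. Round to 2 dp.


dT = 65995/(1.08*5830) = 10.4814
T_leave = 81.7 - 10.4814 = 71.22 F

71.22 F


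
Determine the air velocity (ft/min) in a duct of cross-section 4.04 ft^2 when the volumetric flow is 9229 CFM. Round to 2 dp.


V = 9229 / 4.04 = 2284.41 ft/min

2284.41 ft/min


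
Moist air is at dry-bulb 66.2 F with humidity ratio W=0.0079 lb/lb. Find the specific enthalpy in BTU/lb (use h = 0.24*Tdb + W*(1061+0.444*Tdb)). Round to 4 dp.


h = 0.24*66.2 + 0.0079*(1061+0.444*66.2) = 24.5021 BTU/lb

24.5021 BTU/lb


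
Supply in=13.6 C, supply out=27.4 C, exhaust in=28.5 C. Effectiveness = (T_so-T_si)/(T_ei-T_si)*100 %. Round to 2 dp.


eff = (27.4-13.6)/(28.5-13.6)*100 = 92.62 %

92.62 %


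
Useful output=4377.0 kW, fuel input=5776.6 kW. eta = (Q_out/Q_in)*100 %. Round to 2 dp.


eta = (4377.0/5776.6)*100 = 75.77 %

75.77 %


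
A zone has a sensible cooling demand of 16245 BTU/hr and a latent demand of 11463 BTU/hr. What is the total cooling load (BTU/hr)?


Qt = 16245 + 11463 = 27708 BTU/hr

27708 BTU/hr


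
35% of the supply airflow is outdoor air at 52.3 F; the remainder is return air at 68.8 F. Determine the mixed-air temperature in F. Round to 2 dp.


T_mix = 0.35*52.3 + 0.65*68.8 = 63.03 F

63.03 F


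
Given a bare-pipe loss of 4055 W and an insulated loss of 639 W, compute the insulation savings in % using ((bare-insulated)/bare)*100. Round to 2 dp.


Savings = ((4055-639)/4055)*100 = 84.24 %

84.24 %


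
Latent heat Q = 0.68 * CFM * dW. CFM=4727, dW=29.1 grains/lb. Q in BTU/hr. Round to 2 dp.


Q = 0.68 * 4727 * 29.1 = 93537.88 BTU/hr

93537.88 BTU/hr


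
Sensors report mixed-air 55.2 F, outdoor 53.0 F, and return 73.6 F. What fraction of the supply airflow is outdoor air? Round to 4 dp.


frac = (55.2 - 73.6) / (53.0 - 73.6) = 0.8932

0.8932


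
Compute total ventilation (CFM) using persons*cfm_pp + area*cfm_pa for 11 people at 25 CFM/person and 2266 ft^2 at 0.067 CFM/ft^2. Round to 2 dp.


Total = 11*25 + 2266*0.067 = 426.82 CFM

426.82 CFM


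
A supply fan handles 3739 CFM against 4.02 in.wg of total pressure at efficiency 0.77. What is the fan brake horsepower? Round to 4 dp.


BHP = 3739 * 4.02 / (6356 * 0.77) = 3.0712 hp

3.0712 hp


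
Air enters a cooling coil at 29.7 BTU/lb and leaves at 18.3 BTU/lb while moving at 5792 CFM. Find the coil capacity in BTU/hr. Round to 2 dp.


Q = 4.5 * 5792 * (29.7 - 18.3) = 297129.60 BTU/hr

297129.60 BTU/hr


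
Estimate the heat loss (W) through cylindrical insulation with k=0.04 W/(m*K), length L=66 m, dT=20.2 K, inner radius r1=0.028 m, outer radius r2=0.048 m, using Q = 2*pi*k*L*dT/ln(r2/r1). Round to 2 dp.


Q = 2*pi*0.04*66*20.2/ln(0.048/0.028) = 621.65 W

621.65 W


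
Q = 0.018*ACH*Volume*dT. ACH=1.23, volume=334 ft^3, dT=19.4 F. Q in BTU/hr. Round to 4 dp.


Q = 0.018 * 1.23 * 334 * 19.4 = 143.4583 BTU/hr

143.4583 BTU/hr


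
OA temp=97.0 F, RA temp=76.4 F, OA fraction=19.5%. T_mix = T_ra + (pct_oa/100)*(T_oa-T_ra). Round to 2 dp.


T_mix = 76.4 + (19.5/100)*(97.0-76.4) = 80.42 F

80.42 F


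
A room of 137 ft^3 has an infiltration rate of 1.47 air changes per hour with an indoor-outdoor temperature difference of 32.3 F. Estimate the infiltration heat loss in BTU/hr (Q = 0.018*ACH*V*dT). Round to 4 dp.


Q = 0.018 * 1.47 * 137 * 32.3 = 117.0881 BTU/hr

117.0881 BTU/hr


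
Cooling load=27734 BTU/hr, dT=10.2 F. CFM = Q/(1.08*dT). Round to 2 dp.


CFM = 27734 / (1.08 * 10.2) = 2517.61

2517.61 CFM


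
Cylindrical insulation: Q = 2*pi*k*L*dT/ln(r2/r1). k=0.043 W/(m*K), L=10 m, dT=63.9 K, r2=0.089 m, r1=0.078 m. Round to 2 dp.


Q = 2*pi*0.043*10*63.9/ln(0.089/0.078) = 1308.62 W

1308.62 W


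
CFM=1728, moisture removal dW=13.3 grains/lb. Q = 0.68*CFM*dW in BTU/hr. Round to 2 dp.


Q = 0.68 * 1728 * 13.3 = 15628.03 BTU/hr

15628.03 BTU/hr


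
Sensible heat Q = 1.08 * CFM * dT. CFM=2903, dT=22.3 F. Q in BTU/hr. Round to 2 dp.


Q = 1.08 * 2903 * 22.3 = 69915.85 BTU/hr

69915.85 BTU/hr


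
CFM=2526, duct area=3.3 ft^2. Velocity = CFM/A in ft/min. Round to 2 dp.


V = 2526 / 3.3 = 765.45 ft/min

765.45 ft/min


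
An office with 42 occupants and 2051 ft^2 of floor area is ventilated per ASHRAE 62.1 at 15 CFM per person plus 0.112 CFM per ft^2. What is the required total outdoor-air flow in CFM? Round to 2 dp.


Total = 42*15 + 2051*0.112 = 859.71 CFM

859.71 CFM


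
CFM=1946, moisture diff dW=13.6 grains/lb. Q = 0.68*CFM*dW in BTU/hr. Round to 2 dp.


Q = 0.68 * 1946 * 13.6 = 17996.61 BTU/hr

17996.61 BTU/hr


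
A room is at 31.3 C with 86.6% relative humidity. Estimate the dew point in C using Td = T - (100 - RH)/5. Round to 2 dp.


Td = 31.3 - (100-86.6)/5 = 28.62 C

28.62 C


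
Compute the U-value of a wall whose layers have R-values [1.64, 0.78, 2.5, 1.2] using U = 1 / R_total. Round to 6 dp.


R_total = 1.64 + 0.78 + 2.5 + 1.2 = 6.12
U = 1/6.12 = 0.163399

0.163399


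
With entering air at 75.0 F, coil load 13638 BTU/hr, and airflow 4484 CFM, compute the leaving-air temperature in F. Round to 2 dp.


dT = 13638/(1.08*4484) = 2.8162
T_leave = 75.0 - 2.8162 = 72.18 F

72.18 F


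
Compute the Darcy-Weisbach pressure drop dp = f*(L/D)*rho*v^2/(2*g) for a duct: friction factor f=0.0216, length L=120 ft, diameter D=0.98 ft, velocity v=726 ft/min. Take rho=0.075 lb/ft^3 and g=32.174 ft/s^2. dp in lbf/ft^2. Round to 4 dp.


v_fps = 726/60 = 12.1 ft/s
dp = 0.0216*(120/0.98)*0.075*12.1^2/(2*32.174) = 0.4513 lbf/ft^2

0.4513 lbf/ft^2


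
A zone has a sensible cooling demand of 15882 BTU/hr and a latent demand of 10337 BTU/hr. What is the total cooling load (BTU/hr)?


Qt = 15882 + 10337 = 26219 BTU/hr

26219 BTU/hr


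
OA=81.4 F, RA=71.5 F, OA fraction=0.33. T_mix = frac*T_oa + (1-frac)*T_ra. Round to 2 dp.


T_mix = 0.33*81.4 + 0.67*71.5 = 74.77 F

74.77 F


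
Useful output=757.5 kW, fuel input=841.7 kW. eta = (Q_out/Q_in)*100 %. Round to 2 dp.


eta = (757.5/841.7)*100 = 90.00 %

90.00 %


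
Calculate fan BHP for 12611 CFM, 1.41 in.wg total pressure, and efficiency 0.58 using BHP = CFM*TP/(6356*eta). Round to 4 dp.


BHP = 12611 * 1.41 / (6356 * 0.58) = 4.8234 hp

4.8234 hp


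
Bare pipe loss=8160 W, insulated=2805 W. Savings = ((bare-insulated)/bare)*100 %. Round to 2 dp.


Savings = ((8160-2805)/8160)*100 = 65.63 %

65.63 %


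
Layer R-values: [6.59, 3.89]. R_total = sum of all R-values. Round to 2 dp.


R_total = 6.59 + 3.89 = 10.48

10.48


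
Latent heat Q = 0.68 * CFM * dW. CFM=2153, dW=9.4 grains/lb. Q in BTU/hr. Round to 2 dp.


Q = 0.68 * 2153 * 9.4 = 13761.98 BTU/hr

13761.98 BTU/hr


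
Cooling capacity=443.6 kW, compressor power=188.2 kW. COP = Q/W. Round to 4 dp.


COP = 443.6 / 188.2 = 2.3571

2.3571


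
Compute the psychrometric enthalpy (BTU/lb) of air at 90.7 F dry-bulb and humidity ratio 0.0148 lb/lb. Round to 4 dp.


h = 0.24*90.7 + 0.0148*(1061+0.444*90.7) = 38.0668 BTU/lb

38.0668 BTU/lb


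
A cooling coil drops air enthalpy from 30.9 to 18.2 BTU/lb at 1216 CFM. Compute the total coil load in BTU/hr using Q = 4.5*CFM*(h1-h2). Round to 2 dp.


Q = 4.5 * 1216 * (30.9 - 18.2) = 69494.40 BTU/hr

69494.40 BTU/hr


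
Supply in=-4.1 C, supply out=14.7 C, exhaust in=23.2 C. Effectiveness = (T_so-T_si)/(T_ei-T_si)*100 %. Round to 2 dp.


eff = (14.7-(-4.1))/(23.2-(-4.1))*100 = 68.86 %

68.86 %


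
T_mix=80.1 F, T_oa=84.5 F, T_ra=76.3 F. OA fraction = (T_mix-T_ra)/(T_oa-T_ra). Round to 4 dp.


frac = (80.1 - 76.3) / (84.5 - 76.3) = 0.4634

0.4634


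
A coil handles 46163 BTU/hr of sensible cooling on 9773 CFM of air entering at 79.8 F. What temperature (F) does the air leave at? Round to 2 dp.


dT = 46163/(1.08*9773) = 4.3736
T_leave = 79.8 - 4.3736 = 75.43 F

75.43 F


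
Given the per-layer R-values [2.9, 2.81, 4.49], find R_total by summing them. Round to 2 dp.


R_total = 2.9 + 2.81 + 4.49 = 10.20

10.20


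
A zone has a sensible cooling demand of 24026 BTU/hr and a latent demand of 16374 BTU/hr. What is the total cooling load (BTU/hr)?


Qt = 24026 + 16374 = 40400 BTU/hr

40400 BTU/hr


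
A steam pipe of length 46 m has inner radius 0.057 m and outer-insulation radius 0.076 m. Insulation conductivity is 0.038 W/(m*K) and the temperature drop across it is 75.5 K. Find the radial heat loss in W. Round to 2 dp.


Q = 2*pi*0.038*46*75.5/ln(0.076/0.057) = 2882.41 W

2882.41 W


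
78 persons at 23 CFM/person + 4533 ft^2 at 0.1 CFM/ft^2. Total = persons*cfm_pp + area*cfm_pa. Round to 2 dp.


Total = 78*23 + 4533*0.1 = 2247.30 CFM

2247.30 CFM


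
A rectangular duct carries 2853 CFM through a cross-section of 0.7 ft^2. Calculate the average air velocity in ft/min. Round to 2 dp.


V = 2853 / 0.7 = 4075.71 ft/min

4075.71 ft/min


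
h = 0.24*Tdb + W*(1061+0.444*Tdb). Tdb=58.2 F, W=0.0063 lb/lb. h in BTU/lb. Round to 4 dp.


h = 0.24*58.2 + 0.0063*(1061+0.444*58.2) = 20.8151 BTU/lb

20.8151 BTU/lb


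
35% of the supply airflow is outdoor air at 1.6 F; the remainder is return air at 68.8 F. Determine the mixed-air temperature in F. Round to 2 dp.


T_mix = 0.35*1.6 + 0.65*68.8 = 45.28 F

45.28 F


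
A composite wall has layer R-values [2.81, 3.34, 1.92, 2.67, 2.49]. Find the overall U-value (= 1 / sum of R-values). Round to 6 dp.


R_total = 2.81 + 3.34 + 1.92 + 2.67 + 2.49 = 13.23
U = 1/13.23 = 0.075586

0.075586


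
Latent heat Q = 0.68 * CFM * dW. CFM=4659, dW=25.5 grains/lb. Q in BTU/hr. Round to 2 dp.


Q = 0.68 * 4659 * 25.5 = 80787.06 BTU/hr

80787.06 BTU/hr


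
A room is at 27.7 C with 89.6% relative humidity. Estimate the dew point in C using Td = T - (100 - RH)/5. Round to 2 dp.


Td = 27.7 - (100-89.6)/5 = 25.62 C

25.62 C


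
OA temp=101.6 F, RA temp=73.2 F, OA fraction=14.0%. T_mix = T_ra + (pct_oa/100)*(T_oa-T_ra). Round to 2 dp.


T_mix = 73.2 + (14.0/100)*(101.6-73.2) = 77.18 F

77.18 F


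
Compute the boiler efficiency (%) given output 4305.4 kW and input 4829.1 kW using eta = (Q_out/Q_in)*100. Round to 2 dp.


eta = (4305.4/4829.1)*100 = 89.16 %

89.16 %


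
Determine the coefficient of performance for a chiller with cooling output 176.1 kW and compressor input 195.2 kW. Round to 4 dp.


COP = 176.1 / 195.2 = 0.9022

0.9022


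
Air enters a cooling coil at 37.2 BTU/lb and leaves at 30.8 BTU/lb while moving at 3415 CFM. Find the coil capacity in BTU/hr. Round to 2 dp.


Q = 4.5 * 3415 * (37.2 - 30.8) = 98352.00 BTU/hr

98352.00 BTU/hr


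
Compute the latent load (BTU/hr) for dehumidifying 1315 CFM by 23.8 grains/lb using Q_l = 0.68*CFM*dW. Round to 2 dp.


Q = 0.68 * 1315 * 23.8 = 21281.96 BTU/hr

21281.96 BTU/hr


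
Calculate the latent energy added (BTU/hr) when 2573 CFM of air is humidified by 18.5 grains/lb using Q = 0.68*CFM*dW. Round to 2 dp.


Q = 0.68 * 2573 * 18.5 = 32368.34 BTU/hr

32368.34 BTU/hr


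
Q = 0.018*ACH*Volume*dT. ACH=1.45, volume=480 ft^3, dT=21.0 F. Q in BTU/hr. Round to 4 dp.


Q = 0.018 * 1.45 * 480 * 21.0 = 263.0880 BTU/hr

263.0880 BTU/hr


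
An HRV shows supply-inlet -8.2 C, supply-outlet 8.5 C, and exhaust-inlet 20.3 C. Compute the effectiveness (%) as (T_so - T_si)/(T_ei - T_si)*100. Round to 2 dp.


eff = (8.5-(-8.2))/(20.3-(-8.2))*100 = 58.60 %

58.60 %


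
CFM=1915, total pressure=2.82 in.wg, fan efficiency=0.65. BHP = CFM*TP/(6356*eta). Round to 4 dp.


BHP = 1915 * 2.82 / (6356 * 0.65) = 1.3071 hp

1.3071 hp


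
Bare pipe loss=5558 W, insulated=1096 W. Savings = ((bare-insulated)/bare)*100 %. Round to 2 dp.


Savings = ((5558-1096)/5558)*100 = 80.28 %

80.28 %


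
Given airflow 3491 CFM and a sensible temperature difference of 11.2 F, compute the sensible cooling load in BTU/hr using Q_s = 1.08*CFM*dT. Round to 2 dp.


Q = 1.08 * 3491 * 11.2 = 42227.14 BTU/hr

42227.14 BTU/hr


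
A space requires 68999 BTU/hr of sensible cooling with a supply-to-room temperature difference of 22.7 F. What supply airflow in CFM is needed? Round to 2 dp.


CFM = 68999 / (1.08 * 22.7) = 2814.45

2814.45 CFM


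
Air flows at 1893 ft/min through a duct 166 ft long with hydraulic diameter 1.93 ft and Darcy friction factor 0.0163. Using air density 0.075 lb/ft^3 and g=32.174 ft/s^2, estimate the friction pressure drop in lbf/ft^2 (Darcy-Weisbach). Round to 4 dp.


v_fps = 1893/60 = 31.55 ft/s
dp = 0.0163*(166/1.93)*0.075*31.55^2/(2*32.174) = 1.6265 lbf/ft^2

1.6265 lbf/ft^2


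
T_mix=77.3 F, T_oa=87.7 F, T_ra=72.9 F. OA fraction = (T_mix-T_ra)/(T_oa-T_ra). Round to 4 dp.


frac = (77.3 - 72.9) / (87.7 - 72.9) = 0.2973

0.2973


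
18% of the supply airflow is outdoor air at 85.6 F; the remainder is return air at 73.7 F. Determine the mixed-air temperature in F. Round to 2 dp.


T_mix = 0.18*85.6 + 0.82*73.7 = 75.84 F

75.84 F


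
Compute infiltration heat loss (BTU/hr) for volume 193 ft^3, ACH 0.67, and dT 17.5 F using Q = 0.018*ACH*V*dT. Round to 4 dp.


Q = 0.018 * 0.67 * 193 * 17.5 = 40.7327 BTU/hr

40.7327 BTU/hr


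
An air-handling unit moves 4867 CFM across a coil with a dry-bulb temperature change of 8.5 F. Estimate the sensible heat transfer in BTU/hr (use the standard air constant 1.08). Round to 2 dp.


Q = 1.08 * 4867 * 8.5 = 44679.06 BTU/hr

44679.06 BTU/hr


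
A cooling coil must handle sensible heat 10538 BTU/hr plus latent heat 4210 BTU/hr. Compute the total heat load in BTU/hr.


Qt = 10538 + 4210 = 14748 BTU/hr

14748 BTU/hr


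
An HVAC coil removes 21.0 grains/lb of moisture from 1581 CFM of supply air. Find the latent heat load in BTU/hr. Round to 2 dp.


Q = 0.68 * 1581 * 21.0 = 22576.68 BTU/hr

22576.68 BTU/hr


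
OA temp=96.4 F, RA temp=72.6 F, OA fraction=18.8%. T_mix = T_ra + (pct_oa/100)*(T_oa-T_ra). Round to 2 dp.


T_mix = 72.6 + (18.8/100)*(96.4-72.6) = 77.07 F

77.07 F


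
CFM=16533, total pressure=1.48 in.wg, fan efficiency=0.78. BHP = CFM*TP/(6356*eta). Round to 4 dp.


BHP = 16533 * 1.48 / (6356 * 0.78) = 4.9355 hp

4.9355 hp


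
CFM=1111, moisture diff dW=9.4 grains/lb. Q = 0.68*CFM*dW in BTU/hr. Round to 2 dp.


Q = 0.68 * 1111 * 9.4 = 7101.51 BTU/hr

7101.51 BTU/hr


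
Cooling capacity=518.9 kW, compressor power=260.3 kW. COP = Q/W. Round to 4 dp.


COP = 518.9 / 260.3 = 1.9935

1.9935


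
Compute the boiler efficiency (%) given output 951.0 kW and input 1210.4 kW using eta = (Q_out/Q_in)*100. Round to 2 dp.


eta = (951.0/1210.4)*100 = 78.57 %

78.57 %


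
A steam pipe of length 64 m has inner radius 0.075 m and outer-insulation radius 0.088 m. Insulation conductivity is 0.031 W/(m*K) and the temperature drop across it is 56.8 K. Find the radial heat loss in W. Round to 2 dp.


Q = 2*pi*0.031*64*56.8/ln(0.088/0.075) = 4429.56 W

4429.56 W


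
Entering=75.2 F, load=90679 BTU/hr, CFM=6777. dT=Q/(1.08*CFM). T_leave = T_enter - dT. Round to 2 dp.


dT = 90679/(1.08*6777) = 12.3893
T_leave = 75.2 - 12.3893 = 62.81 F

62.81 F


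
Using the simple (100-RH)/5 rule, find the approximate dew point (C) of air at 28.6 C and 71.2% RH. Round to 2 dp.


Td = 28.6 - (100-71.2)/5 = 22.84 C

22.84 C
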